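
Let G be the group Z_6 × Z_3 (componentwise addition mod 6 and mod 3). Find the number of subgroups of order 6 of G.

4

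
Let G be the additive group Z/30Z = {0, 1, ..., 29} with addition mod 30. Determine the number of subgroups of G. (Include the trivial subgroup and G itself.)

Subgroups of the cyclic group Z/30Z correspond bijectively to divisors of 30.
Divisors of 30: 1, 2, 3, 5, 6, 10, 15, 30.
So Z/30Z has 8 subgroups.

8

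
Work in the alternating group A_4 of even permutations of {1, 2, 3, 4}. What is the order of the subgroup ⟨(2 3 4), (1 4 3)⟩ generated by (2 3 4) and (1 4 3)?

12

|⟨(2 3 4)⟩| = 3 and |⟨(1 4 3)⟩| = 3, so |H| is a multiple of lcm(3, 3) = 3 and divides |G| = 12.
Closing {(2 3 4), (1 4 3)} under the group operation gives all of G, so |H| = 12.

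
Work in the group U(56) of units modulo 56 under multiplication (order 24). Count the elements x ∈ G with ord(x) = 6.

14

Enumerating element orders in G gives 14 elements of order 6.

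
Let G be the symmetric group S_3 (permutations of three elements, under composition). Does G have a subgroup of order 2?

2 | 6. A subgroup of order 2 is {e, (1 2)}.

Yes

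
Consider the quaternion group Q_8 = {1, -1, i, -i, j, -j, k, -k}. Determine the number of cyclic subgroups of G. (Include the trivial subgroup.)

5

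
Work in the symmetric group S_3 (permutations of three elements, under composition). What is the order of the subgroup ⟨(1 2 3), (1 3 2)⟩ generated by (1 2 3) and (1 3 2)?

3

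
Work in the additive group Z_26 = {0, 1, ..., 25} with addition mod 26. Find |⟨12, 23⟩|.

26

|⟨12⟩| = 13 and |⟨23⟩| = 26, so |H| is a multiple of lcm(13, 26) = 26 and divides |G| = 26.
Closing {12, 23} under the group operation gives all of G, so |H| = 26.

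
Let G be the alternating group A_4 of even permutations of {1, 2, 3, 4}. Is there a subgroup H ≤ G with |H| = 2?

2 | 12. A subgroup of order 2 is {e, (1 2)(3 4)}.

Yes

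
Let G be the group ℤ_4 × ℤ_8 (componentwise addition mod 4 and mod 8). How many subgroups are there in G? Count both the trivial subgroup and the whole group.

|G| = 32, so by Lagrange every subgroup order divides 32. Divisors: 1, 2, 4, 8, 16, 32.
Subgroups by order — order 1: 1; order 2: 3; order 4: 7; order 8: 7; order 16: 3; order 32: 1.
Total: 1 + 3 + 7 + 7 + 3 + 1 = 22.

22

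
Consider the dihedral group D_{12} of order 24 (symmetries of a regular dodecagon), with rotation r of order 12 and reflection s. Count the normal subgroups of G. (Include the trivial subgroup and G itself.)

9

G has 34 subgroups. Checking conjugation-invariance by order — order 1: 1/1 normal; order 2: 1/13 normal; order 3: 1/1 normal; order 4: 1/7 normal; order 6: 1/5 normal; order 8: 0/3 normal; order 12: 3/3 normal; order 24: 1/1 normal.
Total normal subgroups: 9.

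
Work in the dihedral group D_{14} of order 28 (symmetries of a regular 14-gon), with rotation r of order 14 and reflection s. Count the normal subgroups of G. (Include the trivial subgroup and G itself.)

7

G has 28 subgroups. Checking conjugation-invariance by order — order 1: 1/1 normal; order 2: 1/15 normal; order 4: 0/7 normal; order 7: 1/1 normal; order 14: 3/3 normal; order 28: 1/1 normal.
Total normal subgroups: 7.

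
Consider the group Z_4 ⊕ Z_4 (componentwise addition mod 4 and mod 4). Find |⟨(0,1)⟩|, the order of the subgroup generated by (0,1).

4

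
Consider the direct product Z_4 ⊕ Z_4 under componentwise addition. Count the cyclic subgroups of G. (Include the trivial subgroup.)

10

Group the elements of G by the cyclic subgroup they generate; each cyclic subgroup of order d accounts for φ(d) elements.
Cyclic subgroups by order — order 1: 1; order 2: 3; order 4: 6.
Total: 10.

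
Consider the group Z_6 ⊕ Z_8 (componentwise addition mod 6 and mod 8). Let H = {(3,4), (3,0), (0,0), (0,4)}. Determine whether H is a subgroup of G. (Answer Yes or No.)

|H| = 4 divides |G| = 48, consistent with Lagrange.
H contains the identity, every element's inverse is in H, and H is closed under +: it is a subgroup.

Yes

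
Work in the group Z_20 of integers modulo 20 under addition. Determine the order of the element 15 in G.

4

In Z_20, the order of an element a is n/gcd(a, n).
gcd(15, 20) = 5, so |⟨15⟩| = 20/5 = 4.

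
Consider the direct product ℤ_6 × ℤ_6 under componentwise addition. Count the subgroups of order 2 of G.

3

|G| = 36 and 2 | 36, so subgroups of order 2 are possible by Lagrange.
The subgroups of order 2 are: {(0,0), (0,3)}; {(0,0), (3,0)}; {(0,0), (3,3)}.
So G has 3 subgroups of order 2.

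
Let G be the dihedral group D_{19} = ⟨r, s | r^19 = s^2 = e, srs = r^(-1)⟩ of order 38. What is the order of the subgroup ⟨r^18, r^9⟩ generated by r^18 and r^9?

|⟨r^18⟩| = 19 and |⟨r^9⟩| = 19, so |H| is a multiple of lcm(19, 19) = 19 and divides |G| = 38.
Closing under the operation: H = {e, r, r^2, r^3, r^4, r^5, r^6, r^7, r^8, r^9, r^10, r^11, r^12, r^13, r^14, r^15, r^16, r^17, r^18}, so |H| = 19.

19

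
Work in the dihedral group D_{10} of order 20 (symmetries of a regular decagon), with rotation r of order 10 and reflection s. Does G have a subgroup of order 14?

No

14 does not divide |G| = 20, so by Lagrange no subgroup of order 14 exists.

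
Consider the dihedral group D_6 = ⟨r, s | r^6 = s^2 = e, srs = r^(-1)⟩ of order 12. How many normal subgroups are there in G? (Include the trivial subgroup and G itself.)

7

G has 16 subgroups. Checking conjugation-invariance by order — order 1: 1/1 normal; order 2: 1/7 normal; order 3: 1/1 normal; order 4: 0/3 normal; order 6: 3/3 normal; order 12: 1/1 normal.
Total normal subgroups: 7.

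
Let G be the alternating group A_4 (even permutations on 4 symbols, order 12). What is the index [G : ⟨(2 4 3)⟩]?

4

|⟨(2 4 3)⟩| = 3 and |G| = 12.
By Lagrange, [G : H] = |G|/|H| = 12/3 = 4.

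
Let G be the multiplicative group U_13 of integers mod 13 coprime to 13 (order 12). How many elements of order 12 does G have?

The elements of order 12 are: 2, 6, 7, 11.
That's 4.

4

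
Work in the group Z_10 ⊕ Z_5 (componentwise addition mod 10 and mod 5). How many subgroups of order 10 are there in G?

6

|G| = 50 and 10 | 50, so subgroups of order 10 are possible by Lagrange.
The subgroups of order 10 are: {(0,0), (0,1), (0,2), (0,3), (0,4), (5,0), (5,1), (5,2), (5,3), (5,4)}; {(0,0), (1,0), (2,0), (3,0), (4,0), (5,0), (6,0), (7,0), (8,0), (9,0)}; {(0,0), (1,1), (2,2), (3,3), (4,4), (5,0), (6,1), (7,2), (8,3), (9,4)}; {(0,0), (1,2), (2,4), (3,1), (4,3), (5,0), (6,2), (7,4), (8,1), (9,3)}; … (6 in all).
So G has 6 subgroups of order 10.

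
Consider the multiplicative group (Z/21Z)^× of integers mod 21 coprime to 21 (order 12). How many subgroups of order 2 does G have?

3

|G| = 12 and 2 | 12, so subgroups of order 2 are possible by Lagrange.
The subgroups of order 2 are: {1, 13}; {1, 20}; {1, 8}.
So G has 3 subgroups of order 2.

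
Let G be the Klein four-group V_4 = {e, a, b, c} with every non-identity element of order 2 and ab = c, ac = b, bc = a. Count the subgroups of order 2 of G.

|G| = 4 and 2 | 4, so subgroups of order 2 are possible by Lagrange.
The subgroups of order 2 are: {e, a}; {e, b}; {e, c}.
So G has 3 subgroups of order 2.

3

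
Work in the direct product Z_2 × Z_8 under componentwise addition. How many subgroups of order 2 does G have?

|G| = 16 and 2 | 16, so subgroups of order 2 are possible by Lagrange.
The subgroups of order 2 are: {(0,0), (0,4)}; {(0,0), (1,0)}; {(0,0), (1,4)}.
So G has 3 subgroups of order 2.

3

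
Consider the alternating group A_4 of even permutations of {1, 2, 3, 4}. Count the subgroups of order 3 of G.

4

|G| = 12 and 3 | 12, so subgroups of order 3 are possible by Lagrange.
The subgroups of order 3 are: {e, (1 2 3), (1 3 2)}; {e, (1 2 4), (1 4 2)}; {e, (1 3 4), (1 4 3)}; {e, (2 3 4), (2 4 3)}.
So G has 4 subgroups of order 3.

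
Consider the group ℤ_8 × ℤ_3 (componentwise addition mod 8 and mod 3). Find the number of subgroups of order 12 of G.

1

|G| = 24 and 12 | 24, so subgroups of order 12 are possible by Lagrange.
The subgroups of order 12 are: {(0,0), (0,1), (0,2), (2,0), (2,1), (2,2), (4,0), (4,1), (4,2), (6,0), (6,1), (6,2)}.
So G has 1 subgroup of order 12.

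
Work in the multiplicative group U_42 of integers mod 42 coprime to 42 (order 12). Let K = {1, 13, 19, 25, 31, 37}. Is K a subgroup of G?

Yes

|K| = 6 divides |G| = 12, consistent with Lagrange.
K contains the identity, every element's inverse is in K, and K is closed under ·: it is a subgroup.
In fact K = ⟨19⟩.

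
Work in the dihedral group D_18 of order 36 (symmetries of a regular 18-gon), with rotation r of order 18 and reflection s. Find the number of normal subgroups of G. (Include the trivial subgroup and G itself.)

G has 45 subgroups. Checking conjugation-invariance by order — order 1: 1/1 normal; order 2: 1/19 normal; order 3: 1/1 normal; order 4: 0/9 normal; order 6: 1/7 normal; order 9: 1/1 normal; order 12: 0/3 normal; order 18: 3/3 normal; order 36: 1/1 normal.
Total normal subgroups: 9.

9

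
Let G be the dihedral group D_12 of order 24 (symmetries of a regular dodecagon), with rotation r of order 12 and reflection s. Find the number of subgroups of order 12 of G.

3

|G| = 24 and 12 | 24, so subgroups of order 12 are possible by Lagrange.
The subgroups of order 12 are: {e, r, r^2, r^3, r^4, r^5, r^6, r^7, r^8, r^9, r^10, r^11}; {e, r^2, r^4, r^6, r^8, r^10, s, r^2s, r^4s, r^6s, r^8s, r^10s}; {e, r^2, r^4, r^6, r^8, r^10, rs, r^3s, r^5s, r^7s, r^9s, r^11s}.
So G has 3 subgroups of order 12.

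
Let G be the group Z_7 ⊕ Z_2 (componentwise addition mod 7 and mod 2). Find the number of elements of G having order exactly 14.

6

An element (a,b) has order lcm(ord(a), ord(b)); count pairs with lcm equal to 14.
Enumerating gives 6 such elements.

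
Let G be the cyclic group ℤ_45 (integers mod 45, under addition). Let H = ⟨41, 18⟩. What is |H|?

|⟨41⟩| = 45 and |⟨18⟩| = 5, so |H| is a multiple of lcm(45, 5) = 45 and divides |G| = 45.
Closing {41, 18} under the group operation gives all of G, so |H| = 45.

45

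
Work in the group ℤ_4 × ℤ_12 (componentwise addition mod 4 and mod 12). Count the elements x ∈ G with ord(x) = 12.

24

An element (a,b) has order lcm(ord(a), ord(b)); count pairs with lcm equal to 12.
Enumerating gives 24 such elements.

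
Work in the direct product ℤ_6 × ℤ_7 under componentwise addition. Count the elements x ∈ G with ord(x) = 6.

An element (a,b) has order lcm(ord(a), ord(b)); count pairs with lcm equal to 6.
Enumerating gives 2 such elements.

2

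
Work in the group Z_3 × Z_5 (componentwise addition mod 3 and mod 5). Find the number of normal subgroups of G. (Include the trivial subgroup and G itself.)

G is abelian, so every subgroup is normal.
G has 4 subgroups in total, hence 4 normal subgroups.

4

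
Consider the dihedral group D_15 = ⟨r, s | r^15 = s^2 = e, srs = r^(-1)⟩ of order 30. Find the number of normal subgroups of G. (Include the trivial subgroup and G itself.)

G has 28 subgroups. Checking conjugation-invariance by order — order 1: 1/1 normal; order 2: 0/15 normal; order 3: 1/1 normal; order 5: 1/1 normal; order 6: 0/5 normal; order 10: 0/3 normal; order 15: 1/1 normal; order 30: 1/1 normal.
Total normal subgroups: 5.

5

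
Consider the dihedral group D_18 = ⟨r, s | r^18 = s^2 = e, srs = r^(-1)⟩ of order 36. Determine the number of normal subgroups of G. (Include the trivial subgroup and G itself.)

G has 45 subgroups. Checking conjugation-invariance by order — order 1: 1/1 normal; order 2: 1/19 normal; order 3: 1/1 normal; order 4: 0/9 normal; order 6: 1/7 normal; order 9: 1/1 normal; order 12: 0/3 normal; order 18: 3/3 normal; order 36: 1/1 normal.
Total normal subgroups: 9.

9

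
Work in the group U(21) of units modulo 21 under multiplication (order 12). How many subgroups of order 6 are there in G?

3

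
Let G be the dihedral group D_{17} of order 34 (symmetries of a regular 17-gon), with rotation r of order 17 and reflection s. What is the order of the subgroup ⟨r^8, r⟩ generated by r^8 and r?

|⟨r^8⟩| = 17 and |⟨r⟩| = 17, so |H| is a multiple of lcm(17, 17) = 17 and divides |G| = 34.
Closing under the operation: H = {e, r, r^2, r^3, r^4, r^5, r^6, r^7, r^8, r^9, r^10, r^11, r^12, r^13, r^14, r^15, r^16}, so |H| = 17.

17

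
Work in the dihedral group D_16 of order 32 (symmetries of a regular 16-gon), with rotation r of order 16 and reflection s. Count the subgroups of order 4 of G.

|G| = 32 and 4 | 32, so subgroups of order 4 are possible by Lagrange.
The subgroups of order 4 are: {e, r^8, r^2s, r^10s}; {e, r^8, r^3s, r^11s}; {e, r^4, r^8, r^12}; {e, r^8, r^4s, r^12s}; … (9 in all).
So G has 9 subgroups of order 4.

9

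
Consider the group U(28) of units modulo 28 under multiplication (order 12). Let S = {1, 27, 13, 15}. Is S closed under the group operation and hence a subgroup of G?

Yes

|S| = 4 divides |G| = 12, consistent with Lagrange.
S contains the identity, every element's inverse is in S, and S is closed under ·: it is a subgroup.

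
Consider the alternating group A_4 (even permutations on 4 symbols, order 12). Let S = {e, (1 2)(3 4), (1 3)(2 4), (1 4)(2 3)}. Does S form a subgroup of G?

|S| = 4 divides |G| = 12, consistent with Lagrange.
S contains the identity, every element's inverse is in S, and S is closed under ∘: it is a subgroup.

Yes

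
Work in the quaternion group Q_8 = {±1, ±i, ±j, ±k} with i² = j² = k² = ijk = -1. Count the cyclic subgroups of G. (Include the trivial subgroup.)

5

Group the elements of G by the cyclic subgroup they generate; each cyclic subgroup of order d accounts for φ(d) elements.
Cyclic subgroups by order — order 1: 1; order 2: 1; order 4: 3.
Total: 5.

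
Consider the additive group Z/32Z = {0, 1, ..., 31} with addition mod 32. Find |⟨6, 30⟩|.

|⟨6⟩| = 16 and |⟨30⟩| = 16, so |H| is a multiple of lcm(16, 16) = 16 and divides |G| = 32.
Closing under the operation: H = {0, 2, 4, 6, 8, 10, 12, 14, 16, 18, 20, 22, 24, 26, 28, 30}, so |H| = 16.

16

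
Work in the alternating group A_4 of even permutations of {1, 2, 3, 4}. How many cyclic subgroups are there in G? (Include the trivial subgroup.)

8

A cyclic subgroup of order d is generated by each of its φ(d) elements of order d, so the cyclic subgroups of order d number (#elements of order d)/φ(d).
Cyclic subgroups by order — order 1: 1; order 2: 3; order 3: 4.
Total: 8.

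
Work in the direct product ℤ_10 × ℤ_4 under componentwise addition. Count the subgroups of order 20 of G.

3

|G| = 40 and 20 | 40, so subgroups of order 20 are possible by Lagrange.
The subgroups of order 20 are: {(0,0), (0,1), (0,2), (0,3), (2,0), (2,1), (2,2), (2,3), (4,0), (4,1), (4,2), (4,3), (6,0), (6,1), (6,2), (6,3), (8,0), (8,1), (8,2), (8,3)}; {(0,0), (0,2), (1,0), (1,2), (2,0), (2,2), (3,0), (3,2), (4,0), (4,2), (5,0), (5,2), (6,0), (6,2), (7,0), (7,2), (8,0), (8,2), (9,0), (9,2)}; {(0,0), (0,2), (1,1), (1,3), (2,0), (2,2), (3,1), (3,3), (4,0), (4,2), (5,1), (5,3), (6,0), (6,2), (7,1), (7,3), (8,0), (8,2), (9,1), (9,3)}.
So G has 3 subgroups of order 20.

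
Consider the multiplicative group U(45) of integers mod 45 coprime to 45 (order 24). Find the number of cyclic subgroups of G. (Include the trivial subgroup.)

Group the elements of G by the cyclic subgroup they generate; each cyclic subgroup of order d accounts for φ(d) elements.
Cyclic subgroups by order — order 1: 1; order 2: 3; order 3: 1; order 4: 2; order 6: 3; order 12: 2.
Total: 12.

12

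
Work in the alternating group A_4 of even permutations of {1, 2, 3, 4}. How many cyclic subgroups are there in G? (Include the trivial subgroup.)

A cyclic subgroup of order d is generated by each of its φ(d) elements of order d, so the cyclic subgroups of order d number (#elements of order d)/φ(d).
Cyclic subgroups by order — order 1: 1; order 2: 3; order 3: 4.
Total: 8.

8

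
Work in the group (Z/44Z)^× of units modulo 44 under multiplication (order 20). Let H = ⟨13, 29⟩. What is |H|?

|⟨13⟩| = 10 and |⟨29⟩| = 10, so |H| is a multiple of lcm(10, 10) = 10 and divides |G| = 20.
Closing under the operation: H = {1, 5, 9, 13, 17, 21, 25, 29, 37, 41}, so |H| = 10.

10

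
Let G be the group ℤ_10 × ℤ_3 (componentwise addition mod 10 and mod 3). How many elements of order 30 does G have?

An element (a,b) has order lcm(ord(a), ord(b)); count pairs with lcm equal to 30.
Enumerating gives 8 such elements.

8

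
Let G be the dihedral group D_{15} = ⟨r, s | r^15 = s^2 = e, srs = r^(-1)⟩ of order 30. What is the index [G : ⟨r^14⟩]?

|⟨r^14⟩| = 15 and |G| = 30.
By Lagrange, [G : H] = |G|/|H| = 30/15 = 2.

2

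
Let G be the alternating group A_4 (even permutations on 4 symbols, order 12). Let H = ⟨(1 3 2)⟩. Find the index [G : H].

4

|⟨(1 3 2)⟩| = 3 and |G| = 12.
By Lagrange, [G : H] = |G|/|H| = 12/3 = 4.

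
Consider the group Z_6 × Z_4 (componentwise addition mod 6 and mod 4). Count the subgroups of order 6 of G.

|G| = 24 and 6 | 24, so subgroups of order 6 are possible by Lagrange.
The subgroups of order 6 are: {(0,0), (0,2), (2,0), (2,2), (4,0), (4,2)}; {(0,0), (1,0), (2,0), (3,0), (4,0), (5,0)}; {(0,0), (1,2), (2,0), (3,2), (4,0), (5,2)}.
So G has 3 subgroups of order 6.

3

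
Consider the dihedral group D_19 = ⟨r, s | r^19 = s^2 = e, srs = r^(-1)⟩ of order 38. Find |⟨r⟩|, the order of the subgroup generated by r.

Computing powers of r: the smallest k with (r)^k = e is k = 19.

19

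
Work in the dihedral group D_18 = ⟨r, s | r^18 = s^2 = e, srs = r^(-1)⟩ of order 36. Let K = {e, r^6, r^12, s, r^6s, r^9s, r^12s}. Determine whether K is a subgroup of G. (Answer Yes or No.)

No

|K| = 7 does not divide |G| = 36, so by Lagrange K is not a subgroup.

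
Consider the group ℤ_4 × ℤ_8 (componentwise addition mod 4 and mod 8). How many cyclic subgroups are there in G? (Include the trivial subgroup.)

Group the elements of G by the cyclic subgroup they generate; each cyclic subgroup of order d accounts for φ(d) elements.
Cyclic subgroups by order — order 1: 1; order 2: 3; order 4: 6; order 8: 4.
Total: 14.

14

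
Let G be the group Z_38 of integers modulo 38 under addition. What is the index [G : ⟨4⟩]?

|⟨4⟩| = 19 and |G| = 38.
By Lagrange, [G : H] = |G|/|H| = 38/19 = 2.

2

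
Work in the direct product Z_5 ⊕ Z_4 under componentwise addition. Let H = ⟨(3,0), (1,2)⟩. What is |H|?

10

|⟨(3,0)⟩| = 5 and |⟨(1,2)⟩| = 10, so |H| is a multiple of lcm(5, 10) = 10 and divides |G| = 20.
Closing under the operation: H = {(0,0), (0,2), (1,0), (1,2), (2,0), (2,2), (3,0), (3,2), (4,0), (4,2)}, so |H| = 10.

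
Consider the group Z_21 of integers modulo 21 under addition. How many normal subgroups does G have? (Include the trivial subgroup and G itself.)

4

G is abelian, so every subgroup is normal.
G has 4 subgroups in total, hence 4 normal subgroups.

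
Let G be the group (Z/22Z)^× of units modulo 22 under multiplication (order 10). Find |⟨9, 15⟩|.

5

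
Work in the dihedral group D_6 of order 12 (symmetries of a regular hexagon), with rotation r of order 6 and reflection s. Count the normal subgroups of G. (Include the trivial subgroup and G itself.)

7

G has 16 subgroups. Checking conjugation-invariance by order — order 1: 1/1 normal; order 2: 1/7 normal; order 3: 1/1 normal; order 4: 0/3 normal; order 6: 3/3 normal; order 12: 1/1 normal.
Total normal subgroups: 7.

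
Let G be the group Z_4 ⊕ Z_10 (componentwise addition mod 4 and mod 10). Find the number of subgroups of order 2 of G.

3

|G| = 40 and 2 | 40, so subgroups of order 2 are possible by Lagrange.
The subgroups of order 2 are: {(0,0), (0,5)}; {(0,0), (2,0)}; {(0,0), (2,5)}.
So G has 3 subgroups of order 2.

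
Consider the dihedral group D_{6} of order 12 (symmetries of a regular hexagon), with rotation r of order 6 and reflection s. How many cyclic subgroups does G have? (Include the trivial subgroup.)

10

Group the elements of G by the cyclic subgroup they generate; each cyclic subgroup of order d accounts for φ(d) elements.
Cyclic subgroups by order — order 1: 1; order 2: 7; order 3: 1; order 6: 1.
Total: 10.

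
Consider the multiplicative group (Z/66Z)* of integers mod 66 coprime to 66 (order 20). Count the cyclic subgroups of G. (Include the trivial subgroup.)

8

A cyclic subgroup of order d is generated by each of its φ(d) elements of order d, so the cyclic subgroups of order d number (#elements of order d)/φ(d).
Cyclic subgroups by order — order 1: 1; order 2: 3; order 5: 1; order 10: 3.
Total: 8.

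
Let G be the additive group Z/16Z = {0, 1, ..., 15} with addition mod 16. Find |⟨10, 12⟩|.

8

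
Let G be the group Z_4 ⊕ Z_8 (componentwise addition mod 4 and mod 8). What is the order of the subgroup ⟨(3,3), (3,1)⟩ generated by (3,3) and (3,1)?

|⟨(3,3)⟩| = 8 and |⟨(3,1)⟩| = 8, so |H| is a multiple of lcm(8, 8) = 8 and divides |G| = 32.
Closing under the operation: H = {(0,0), (0,2), (0,4), (0,6), (1,1), (1,3), (1,5), (1,7), (2,0), (2,2), (2,4), (2,6), (3,1), (3,3), (3,5), (3,7)}, so |H| = 16.

16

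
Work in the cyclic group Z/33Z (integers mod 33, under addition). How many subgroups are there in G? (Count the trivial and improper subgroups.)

Subgroups of the cyclic group Z/33Z correspond bijectively to divisors of 33.
Divisors of 33: 1, 3, 11, 33.
So Z/33Z has 4 subgroups.

4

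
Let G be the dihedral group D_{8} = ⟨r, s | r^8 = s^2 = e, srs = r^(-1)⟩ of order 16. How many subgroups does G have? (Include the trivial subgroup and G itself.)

|G| = 16, so by Lagrange every subgroup order divides 16. Divisors: 1, 2, 4, 8, 16.
Subgroups by order — order 1: 1; order 2: 9; order 4: 5; order 8: 3; order 16: 1.
Total: 1 + 9 + 5 + 3 + 1 = 19.

19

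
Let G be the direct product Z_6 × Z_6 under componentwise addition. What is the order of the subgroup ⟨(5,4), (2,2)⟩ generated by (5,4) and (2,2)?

|⟨(5,4)⟩| = 6 and |⟨(2,2)⟩| = 3, so |H| is a multiple of lcm(6, 3) = 6 and divides |G| = 36.
Closing under the operation: H = {(0,0), (0,2), (0,4), (1,0), (1,2), (1,4), (2,0), (2,2), (2,4), (3,0), (3,2), (3,4), (4,0), (4,2), (4,4), (5,0), (5,2), (5,4)}, so |H| = 18.

18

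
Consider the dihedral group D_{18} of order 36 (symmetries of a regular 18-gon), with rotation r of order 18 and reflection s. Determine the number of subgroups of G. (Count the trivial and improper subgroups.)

|G| = 36, so by Lagrange every subgroup order divides 36. Divisors: 1, 2, 3, 4, 6, 9, 12, 18, 36.
Subgroups by order — order 1: 1; order 2: 19; order 3: 1; order 4: 9; order 6: 7; order 9: 1; order 12: 3; order 18: 3; order 36: 1.
Total: 1 + 19 + 1 + 9 + 7 + 1 + 3 + 3 + 1 = 45.

45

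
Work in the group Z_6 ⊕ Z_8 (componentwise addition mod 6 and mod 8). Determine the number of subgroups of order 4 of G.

3

|G| = 48 and 4 | 48, so subgroups of order 4 are possible by Lagrange.
The subgroups of order 4 are: {(0,0), (0,2), (0,4), (0,6)}; {(0,0), (0,4), (3,0), (3,4)}; {(0,0), (0,4), (3,2), (3,6)}.
So G has 3 subgroups of order 4.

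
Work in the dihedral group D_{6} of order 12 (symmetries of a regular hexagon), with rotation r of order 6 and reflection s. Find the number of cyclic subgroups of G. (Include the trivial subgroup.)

Group the elements of G by the cyclic subgroup they generate; each cyclic subgroup of order d accounts for φ(d) elements.
Cyclic subgroups by order — order 1: 1; order 2: 7; order 3: 1; order 6: 1.
Total: 10.

10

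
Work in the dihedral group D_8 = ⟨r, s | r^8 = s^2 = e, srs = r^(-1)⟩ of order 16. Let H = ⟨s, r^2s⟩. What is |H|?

|⟨s⟩| = 2 and |⟨r^2s⟩| = 2, so |H| is a multiple of lcm(2, 2) = 2 and divides |G| = 16.
Closing under the operation: H = {e, r^2, r^4, r^6, s, r^2s, r^4s, r^6s}, so |H| = 8.

8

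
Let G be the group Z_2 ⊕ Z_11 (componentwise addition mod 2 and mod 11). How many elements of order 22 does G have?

An element (a,b) has order lcm(ord(a), ord(b)); count pairs with lcm equal to 22.
Enumerating gives 10 such elements.

10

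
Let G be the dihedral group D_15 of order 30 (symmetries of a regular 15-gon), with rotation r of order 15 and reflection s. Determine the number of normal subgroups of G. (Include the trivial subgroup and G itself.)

G has 28 subgroups. Checking conjugation-invariance by order — order 1: 1/1 normal; order 2: 0/15 normal; order 3: 1/1 normal; order 5: 1/1 normal; order 6: 0/5 normal; order 10: 0/3 normal; order 15: 1/1 normal; order 30: 1/1 normal.
Total normal subgroups: 5.

5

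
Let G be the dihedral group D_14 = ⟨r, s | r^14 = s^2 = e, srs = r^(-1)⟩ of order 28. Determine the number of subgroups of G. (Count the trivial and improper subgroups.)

28

|G| = 28, so by Lagrange every subgroup order divides 28. Divisors: 1, 2, 4, 7, 14, 28.
Subgroups by order — order 1: 1; order 2: 15; order 4: 7; order 7: 1; order 14: 3; order 28: 1.
Total: 1 + 15 + 7 + 1 + 3 + 1 = 28.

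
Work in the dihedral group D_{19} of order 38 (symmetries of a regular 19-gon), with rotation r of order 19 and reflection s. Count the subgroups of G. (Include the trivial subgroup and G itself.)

22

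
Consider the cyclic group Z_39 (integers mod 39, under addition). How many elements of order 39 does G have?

24

In a cyclic group of order 39, the number of elements of order d (for d | 39) is φ(d).
φ(39) = 24.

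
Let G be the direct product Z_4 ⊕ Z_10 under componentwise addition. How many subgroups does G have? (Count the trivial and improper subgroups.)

16

|G| = 40, so by Lagrange every subgroup order divides 40. Divisors: 1, 2, 4, 5, 8, 10, 20, 40.
Subgroups by order — order 1: 1; order 2: 3; order 4: 3; order 5: 1; order 8: 1; order 10: 3; order 20: 3; order 40: 1.
Total: 1 + 3 + 3 + 1 + 1 + 3 + 3 + 1 = 16.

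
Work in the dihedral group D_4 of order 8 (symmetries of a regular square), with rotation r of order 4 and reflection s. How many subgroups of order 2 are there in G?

5

|G| = 8 and 2 | 8, so subgroups of order 2 are possible by Lagrange.
The subgroups of order 2 are: {e, r^2}; {e, r^2s}; {e, r^3s}; {e, rs}; … (5 in all).
So G has 5 subgroups of order 2.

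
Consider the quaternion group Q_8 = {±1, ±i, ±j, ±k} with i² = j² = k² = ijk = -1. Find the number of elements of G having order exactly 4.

6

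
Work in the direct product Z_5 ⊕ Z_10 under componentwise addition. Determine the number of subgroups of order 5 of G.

6

|G| = 50 and 5 | 50, so subgroups of order 5 are possible by Lagrange.
The subgroups of order 5 are: {(0,0), (0,2), (0,4), (0,6), (0,8)}; {(0,0), (1,0), (2,0), (3,0), (4,0)}; {(0,0), (1,2), (2,4), (3,6), (4,8)}; {(0,0), (1,4), (2,8), (3,2), (4,6)}; … (6 in all).
So G has 6 subgroups of order 5.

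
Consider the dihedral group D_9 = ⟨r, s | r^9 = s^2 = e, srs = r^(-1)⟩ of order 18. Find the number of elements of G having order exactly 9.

The elements of order 9 are: r, r^2, r^4, r^5, r^7, r^8.
That's 6.

6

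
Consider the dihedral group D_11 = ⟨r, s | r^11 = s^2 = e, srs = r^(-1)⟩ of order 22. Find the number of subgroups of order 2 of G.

11

|G| = 22 and 2 | 22, so subgroups of order 2 are possible by Lagrange.
The subgroups of order 2 are: {e, r^10s}; {e, r^2s}; {e, r^3s}; {e, r^4s}; … (11 in all).
So G has 11 subgroups of order 2.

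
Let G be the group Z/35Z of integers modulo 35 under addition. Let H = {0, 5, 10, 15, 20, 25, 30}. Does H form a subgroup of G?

|H| = 7 divides |G| = 35, consistent with Lagrange.
H contains the identity, every element's inverse is in H, and H is closed under +: it is a subgroup.
In fact H = ⟨20⟩.

Yes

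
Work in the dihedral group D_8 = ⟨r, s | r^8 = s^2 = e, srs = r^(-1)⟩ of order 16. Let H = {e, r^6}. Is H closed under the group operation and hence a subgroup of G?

r^6 ∈ H but its inverse r^2 ∉ H, so H is not a subgroup.

No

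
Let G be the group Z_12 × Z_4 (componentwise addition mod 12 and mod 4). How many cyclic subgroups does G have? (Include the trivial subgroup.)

20

Group the elements of G by the cyclic subgroup they generate; each cyclic subgroup of order d accounts for φ(d) elements.
Cyclic subgroups by order — order 1: 1; order 2: 3; order 3: 1; order 4: 6; order 6: 3; order 12: 6.
Total: 20.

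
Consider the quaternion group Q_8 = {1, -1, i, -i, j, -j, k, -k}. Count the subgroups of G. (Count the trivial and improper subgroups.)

|G| = 8, so by Lagrange every subgroup order divides 8. Divisors: 1, 2, 4, 8.
Subgroups by order — order 1: 1; order 2: 1; order 4: 3; order 8: 1.
Total: 1 + 1 + 3 + 1 = 6.

6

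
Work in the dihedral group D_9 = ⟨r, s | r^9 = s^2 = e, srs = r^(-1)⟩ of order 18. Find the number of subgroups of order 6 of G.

3

|G| = 18 and 6 | 18, so subgroups of order 6 are possible by Lagrange.
The subgroups of order 6 are: {e, r^3, r^6, r^2s, r^5s, r^8s}; {e, r^3, r^6, s, r^3s, r^6s}; {e, r^3, r^6, rs, r^4s, r^7s}.
So G has 3 subgroups of order 6.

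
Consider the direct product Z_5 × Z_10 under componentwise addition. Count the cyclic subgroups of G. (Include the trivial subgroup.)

A cyclic subgroup of order d is generated by each of its φ(d) elements of order d, so the cyclic subgroups of order d number (#elements of order d)/φ(d).
Cyclic subgroups by order — order 1: 1; order 2: 1; order 5: 6; order 10: 6.
Total: 14.

14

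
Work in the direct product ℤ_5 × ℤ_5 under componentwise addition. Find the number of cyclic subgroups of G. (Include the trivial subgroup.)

7

Each element a generates a cyclic subgroup ⟨a⟩; distinct elements may generate the same one (a cyclic group of order d has φ(d) generators).
Cyclic subgroups by order — order 1: 1; order 5: 6.
Total: 7.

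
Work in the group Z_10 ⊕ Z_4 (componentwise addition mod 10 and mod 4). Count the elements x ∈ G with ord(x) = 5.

4

An element (a,b) has order lcm(ord(a), ord(b)); count pairs with lcm equal to 5.
Enumerating gives 4 such elements.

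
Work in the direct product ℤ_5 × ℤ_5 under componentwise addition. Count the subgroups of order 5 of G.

|G| = 25 and 5 | 25, so subgroups of order 5 are possible by Lagrange.
The subgroups of order 5 are: {(0,0), (0,1), (0,2), (0,3), (0,4)}; {(0,0), (1,0), (2,0), (3,0), (4,0)}; {(0,0), (1,1), (2,2), (3,3), (4,4)}; {(0,0), (1,2), (2,4), (3,1), (4,3)}; … (6 in all).
So G has 6 subgroups of order 5.

6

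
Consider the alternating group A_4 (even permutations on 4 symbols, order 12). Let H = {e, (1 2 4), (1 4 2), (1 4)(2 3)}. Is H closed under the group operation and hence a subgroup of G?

No

Closure fails: (1 2 4) ∘ (1 4)(2 3) = (2 3 4) ∉ H. So H is not a subgroup.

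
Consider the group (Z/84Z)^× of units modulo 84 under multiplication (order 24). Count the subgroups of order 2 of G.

7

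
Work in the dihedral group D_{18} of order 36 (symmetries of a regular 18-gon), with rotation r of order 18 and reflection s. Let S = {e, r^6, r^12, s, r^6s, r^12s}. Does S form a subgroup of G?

|S| = 6 divides |G| = 36, consistent with Lagrange.
S contains the identity, every element's inverse is in S, and S is closed under ·: it is a subgroup.

Yes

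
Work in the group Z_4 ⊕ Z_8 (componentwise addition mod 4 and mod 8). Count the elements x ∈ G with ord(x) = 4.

12

An element (a,b) has order lcm(ord(a), ord(b)); count pairs with lcm equal to 4.
Enumerating gives 12 such elements.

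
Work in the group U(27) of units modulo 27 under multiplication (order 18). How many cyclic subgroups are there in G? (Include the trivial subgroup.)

A cyclic subgroup of order d is generated by each of its φ(d) elements of order d, so the cyclic subgroups of order d number (#elements of order d)/φ(d).
Cyclic subgroups by order — order 1: 1; order 2: 1; order 3: 1; order 6: 1; order 9: 1; order 18: 1.
Total: 6.

6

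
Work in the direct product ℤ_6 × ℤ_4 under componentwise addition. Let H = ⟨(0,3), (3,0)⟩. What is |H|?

|⟨(0,3)⟩| = 4 and |⟨(3,0)⟩| = 2, so |H| is a multiple of lcm(4, 2) = 4 and divides |G| = 24.
Closing under the operation: H = {(0,0), (0,1), (0,2), (0,3), (3,0), (3,1), (3,2), (3,3)}, so |H| = 8.

8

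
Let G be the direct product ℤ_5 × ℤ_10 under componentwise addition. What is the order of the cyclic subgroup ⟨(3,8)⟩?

5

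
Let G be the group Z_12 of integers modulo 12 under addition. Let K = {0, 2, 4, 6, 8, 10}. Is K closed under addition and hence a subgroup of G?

Yes

|K| = 6 divides |G| = 12, consistent with Lagrange.
K contains the identity, every element's inverse is in K, and K is closed under +: it is a subgroup.
In fact K = ⟨2⟩.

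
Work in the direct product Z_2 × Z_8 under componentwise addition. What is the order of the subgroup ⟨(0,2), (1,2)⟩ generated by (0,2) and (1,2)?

|⟨(0,2)⟩| = 4 and |⟨(1,2)⟩| = 4, so |H| is a multiple of lcm(4, 4) = 4 and divides |G| = 16.
Closing under the operation: H = {(0,0), (0,2), (0,4), (0,6), (1,0), (1,2), (1,4), (1,6)}, so |H| = 8.

8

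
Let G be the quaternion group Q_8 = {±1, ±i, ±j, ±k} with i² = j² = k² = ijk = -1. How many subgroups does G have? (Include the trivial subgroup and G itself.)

|G| = 8, so by Lagrange every subgroup order divides 8. Divisors: 1, 2, 4, 8.
Subgroups by order — order 1: 1; order 2: 1; order 4: 3; order 8: 1.
Total: 1 + 1 + 3 + 1 = 6.

6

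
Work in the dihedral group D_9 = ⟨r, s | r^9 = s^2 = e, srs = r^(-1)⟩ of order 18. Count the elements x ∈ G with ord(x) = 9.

The elements of order 9 are: r, r^2, r^4, r^5, r^7, r^8.
That's 6.

6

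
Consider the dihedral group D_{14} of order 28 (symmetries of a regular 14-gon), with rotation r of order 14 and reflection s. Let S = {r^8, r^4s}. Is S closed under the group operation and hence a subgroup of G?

No

The identity e ∉ S, so S is not a subgroup.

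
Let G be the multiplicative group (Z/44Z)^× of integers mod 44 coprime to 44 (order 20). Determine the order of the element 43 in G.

Compute successive powers of 43 mod 44: 43, 1; 43^2 ≡ 1 (mod 44).
So |⟨43⟩| = 2.

2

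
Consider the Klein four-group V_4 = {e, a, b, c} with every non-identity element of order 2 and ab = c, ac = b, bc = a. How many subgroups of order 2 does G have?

|G| = 4 and 2 | 4, so subgroups of order 2 are possible by Lagrange.
The subgroups of order 2 are: {e, a}; {e, b}; {e, c}.
So G has 3 subgroups of order 2.

3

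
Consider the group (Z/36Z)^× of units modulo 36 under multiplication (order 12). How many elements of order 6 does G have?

6

The elements of order 6 are: 5, 7, 11, 23, 29, 31.
That's 6.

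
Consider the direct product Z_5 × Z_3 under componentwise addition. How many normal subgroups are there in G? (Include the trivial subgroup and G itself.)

4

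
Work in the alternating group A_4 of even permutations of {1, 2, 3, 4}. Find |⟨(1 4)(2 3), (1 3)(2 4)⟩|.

4

|⟨(1 4)(2 3)⟩| = 2 and |⟨(1 3)(2 4)⟩| = 2, so |H| is a multiple of lcm(2, 2) = 2 and divides |G| = 12.
Closing under the operation: H = {e, (1 2)(3 4), (1 3)(2 4), (1 4)(2 3)}, so |H| = 4.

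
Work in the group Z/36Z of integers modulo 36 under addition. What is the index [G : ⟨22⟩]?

2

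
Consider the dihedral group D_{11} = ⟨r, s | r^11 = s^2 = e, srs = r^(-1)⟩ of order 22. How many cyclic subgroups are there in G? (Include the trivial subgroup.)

Each element a generates a cyclic subgroup ⟨a⟩; distinct elements may generate the same one (a cyclic group of order d has φ(d) generators).
Cyclic subgroups by order — order 1: 1; order 2: 11; order 11: 1.
Total: 13.

13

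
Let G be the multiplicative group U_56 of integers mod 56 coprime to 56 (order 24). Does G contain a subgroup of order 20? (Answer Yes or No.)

No

20 does not divide |G| = 24, so by Lagrange no subgroup of order 20 exists.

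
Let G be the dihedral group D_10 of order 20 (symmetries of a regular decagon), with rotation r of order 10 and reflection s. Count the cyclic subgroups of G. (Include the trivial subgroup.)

Group the elements of G by the cyclic subgroup they generate; each cyclic subgroup of order d accounts for φ(d) elements.
Cyclic subgroups by order — order 1: 1; order 2: 11; order 5: 1; order 10: 1.
Total: 14.

14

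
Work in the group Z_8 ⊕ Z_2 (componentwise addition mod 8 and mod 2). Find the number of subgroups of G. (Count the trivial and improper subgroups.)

11

|G| = 16, so by Lagrange every subgroup order divides 16. Divisors: 1, 2, 4, 8, 16.
Subgroups by order — order 1: 1; order 2: 3; order 4: 3; order 8: 3; order 16: 1.
Total: 1 + 3 + 3 + 3 + 1 = 11.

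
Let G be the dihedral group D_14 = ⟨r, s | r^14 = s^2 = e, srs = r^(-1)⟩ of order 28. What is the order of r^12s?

Computing powers of r^12s: the smallest k with (r^12s)^k = e is k = 2.

2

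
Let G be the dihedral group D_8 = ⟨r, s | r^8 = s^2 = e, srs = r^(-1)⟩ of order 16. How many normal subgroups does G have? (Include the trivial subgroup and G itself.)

G has 19 subgroups. Checking conjugation-invariance by order — order 1: 1/1 normal; order 2: 1/9 normal; order 4: 1/5 normal; order 8: 3/3 normal; order 16: 1/1 normal.
Total normal subgroups: 7.

7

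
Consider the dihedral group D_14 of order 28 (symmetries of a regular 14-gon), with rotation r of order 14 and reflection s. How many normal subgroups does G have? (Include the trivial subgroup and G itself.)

7

G has 28 subgroups. Checking conjugation-invariance by order — order 1: 1/1 normal; order 2: 1/15 normal; order 4: 0/7 normal; order 7: 1/1 normal; order 14: 3/3 normal; order 28: 1/1 normal.
Total normal subgroups: 7.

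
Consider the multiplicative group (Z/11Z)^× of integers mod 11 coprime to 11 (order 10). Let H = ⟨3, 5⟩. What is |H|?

5

|⟨3⟩| = 5 and |⟨5⟩| = 5, so |H| is a multiple of lcm(5, 5) = 5 and divides |G| = 10.
Closing under the operation: H = {1, 3, 4, 5, 9}, so |H| = 5.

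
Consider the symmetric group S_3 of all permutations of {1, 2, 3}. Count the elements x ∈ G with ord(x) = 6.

0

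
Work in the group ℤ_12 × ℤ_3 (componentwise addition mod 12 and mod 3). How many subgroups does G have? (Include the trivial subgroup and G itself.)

18

|G| = 36, so by Lagrange every subgroup order divides 36. Divisors: 1, 2, 3, 4, 6, 9, 12, 18, 36.
Subgroups by order — order 1: 1; order 2: 1; order 3: 4; order 4: 1; order 6: 4; order 9: 1; order 12: 4; order 18: 1; order 36: 1.
Total: 1 + 1 + 4 + 1 + 4 + 1 + 4 + 1 + 1 = 18.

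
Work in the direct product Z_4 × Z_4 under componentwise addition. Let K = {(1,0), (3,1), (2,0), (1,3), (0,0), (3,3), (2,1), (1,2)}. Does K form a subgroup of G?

(1,0) ∈ K but its inverse (3,0) ∉ K, so K is not a subgroup.

No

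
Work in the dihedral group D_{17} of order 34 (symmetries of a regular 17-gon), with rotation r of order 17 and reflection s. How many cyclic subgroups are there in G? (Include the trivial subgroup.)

19

Each element a generates a cyclic subgroup ⟨a⟩; distinct elements may generate the same one (a cyclic group of order d has φ(d) generators).
Cyclic subgroups by order — order 1: 1; order 2: 17; order 17: 1.
Total: 19.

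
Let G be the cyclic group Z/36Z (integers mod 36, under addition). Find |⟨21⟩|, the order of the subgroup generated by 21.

12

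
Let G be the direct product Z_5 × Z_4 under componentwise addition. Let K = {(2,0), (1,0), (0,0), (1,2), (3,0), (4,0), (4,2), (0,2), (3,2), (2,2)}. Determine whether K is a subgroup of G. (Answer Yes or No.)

Yes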